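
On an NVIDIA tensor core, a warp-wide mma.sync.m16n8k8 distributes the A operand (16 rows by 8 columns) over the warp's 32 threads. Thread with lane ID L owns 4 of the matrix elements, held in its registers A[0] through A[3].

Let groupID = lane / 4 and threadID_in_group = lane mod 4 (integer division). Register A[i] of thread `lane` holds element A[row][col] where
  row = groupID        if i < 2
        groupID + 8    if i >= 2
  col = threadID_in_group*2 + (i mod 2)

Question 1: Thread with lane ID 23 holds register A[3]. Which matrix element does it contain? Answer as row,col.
13,7

lane 23: gid=5 (23/4), tid=3 (23%4)
i=3: r=5+8=13, c=3*2+1=7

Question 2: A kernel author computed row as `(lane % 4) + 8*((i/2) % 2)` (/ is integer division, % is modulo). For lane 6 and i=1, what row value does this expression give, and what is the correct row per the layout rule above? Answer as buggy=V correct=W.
`(lane % 4) + 8*((i/2) % 2)`[6,1]->2
L=6->g=6>>2=1, t=6&3=2
[1]->row 1+0=1  col 2·2+1=5
row: 2 vs 1

buggy=2 correct=1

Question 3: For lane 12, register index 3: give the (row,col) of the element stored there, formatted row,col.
lane 12: G=3 (12/4), T=0 (12%4)
i=3: r=3+8=11, c=0*2+1=1

11,1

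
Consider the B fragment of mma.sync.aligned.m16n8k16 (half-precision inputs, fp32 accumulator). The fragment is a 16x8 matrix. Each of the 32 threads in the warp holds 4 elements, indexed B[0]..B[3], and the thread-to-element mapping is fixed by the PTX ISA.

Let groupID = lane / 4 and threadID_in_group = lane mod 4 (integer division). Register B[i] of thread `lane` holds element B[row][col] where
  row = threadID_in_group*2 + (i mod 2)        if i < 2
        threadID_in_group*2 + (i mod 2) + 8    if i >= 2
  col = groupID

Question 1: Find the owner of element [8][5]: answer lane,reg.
20,2

c=5→G=5  r=8→rhi=1,T=0,p=0
L=5*4+0=20  i=1*2+0=2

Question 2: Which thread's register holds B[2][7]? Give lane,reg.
29,0

c=7→G=7  r=2→rhi=0,T=1,p=0
L=7*4+1=29  i=0*2+0=0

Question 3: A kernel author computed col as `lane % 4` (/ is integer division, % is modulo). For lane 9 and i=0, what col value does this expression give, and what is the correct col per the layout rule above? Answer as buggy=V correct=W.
buggy=1 correct=2

`lane % 4`[9,0]->1
9: g=2,t=1
[0] (1*2+0+0,2) = (2,2)
col: 1 vs 2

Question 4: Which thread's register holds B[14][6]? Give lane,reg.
27,2

c=6->g=6  r=14->rb=1,t=3,b0=0
L=6*4+3=27  i=1*2+0=2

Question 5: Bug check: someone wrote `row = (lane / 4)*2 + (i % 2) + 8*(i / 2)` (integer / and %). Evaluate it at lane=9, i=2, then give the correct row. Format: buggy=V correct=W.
`(lane / 4)*2 + (i % 2) + 8*(i / 2)`[9,2]->12
lane 9: g=2 (9/4), t=1 (9%4)
i=2: r=1*2+0+8=10, c=g=2
row: 12 vs 10

buggy=12 correct=10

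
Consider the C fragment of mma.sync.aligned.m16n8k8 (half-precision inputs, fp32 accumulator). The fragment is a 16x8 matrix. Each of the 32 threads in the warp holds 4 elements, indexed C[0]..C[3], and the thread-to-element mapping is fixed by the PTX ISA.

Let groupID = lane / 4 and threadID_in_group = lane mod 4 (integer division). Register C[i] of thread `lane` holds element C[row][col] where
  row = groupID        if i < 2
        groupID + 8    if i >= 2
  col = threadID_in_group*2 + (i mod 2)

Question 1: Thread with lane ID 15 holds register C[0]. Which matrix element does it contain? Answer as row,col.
15: grp=3,tig=3
[0] (3+0,3*2+0) = (3,6)

3,6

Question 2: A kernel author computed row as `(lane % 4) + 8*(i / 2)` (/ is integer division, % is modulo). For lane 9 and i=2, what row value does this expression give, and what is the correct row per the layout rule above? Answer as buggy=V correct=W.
`(lane % 4) + 8*(i / 2)`[9,2]⇒9
lane 9: gr=2 (9/4), th=1 (9%4)
i=2: r=2+8=10, c=1*2+0=2
row: 9 vs 10

buggy=9 correct=10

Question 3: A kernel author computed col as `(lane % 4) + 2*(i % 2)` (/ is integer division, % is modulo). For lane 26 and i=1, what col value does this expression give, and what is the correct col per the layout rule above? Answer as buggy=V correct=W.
buggy=4 correct=5

`(lane % 4) + 2*(i % 2)`[26,1]->4
lane 26->26/4=6, 26 mod 4=2
i=1  r:6+0->6  c:2·2+1->5
col: 4 vs 5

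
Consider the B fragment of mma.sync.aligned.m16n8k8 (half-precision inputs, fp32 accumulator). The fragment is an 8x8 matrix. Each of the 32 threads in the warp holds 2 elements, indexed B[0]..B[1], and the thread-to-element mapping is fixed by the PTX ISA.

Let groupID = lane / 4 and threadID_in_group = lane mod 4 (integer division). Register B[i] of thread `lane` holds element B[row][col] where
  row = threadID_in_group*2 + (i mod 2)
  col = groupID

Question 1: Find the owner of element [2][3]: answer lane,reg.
13,0

c=3→G=3  r=2→T=1,p=0
L=3*4+1=13  i=0=0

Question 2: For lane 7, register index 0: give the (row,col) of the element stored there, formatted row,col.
L=7->gid=7>>2=1, tid=7&3=3
[0]->row 3·2+0=6  col gid=1

6,1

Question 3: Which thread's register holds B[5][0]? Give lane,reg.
2,1

c:0=>grp=0  r:5=>tig=2,lo=1
L=0*4+2=2  i=1=1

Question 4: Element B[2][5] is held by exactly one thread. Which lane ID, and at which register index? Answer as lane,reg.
c:5=>grp=5  r:2=>tig=1,lo=0
L=5*4+1=21  i=0=0

21,0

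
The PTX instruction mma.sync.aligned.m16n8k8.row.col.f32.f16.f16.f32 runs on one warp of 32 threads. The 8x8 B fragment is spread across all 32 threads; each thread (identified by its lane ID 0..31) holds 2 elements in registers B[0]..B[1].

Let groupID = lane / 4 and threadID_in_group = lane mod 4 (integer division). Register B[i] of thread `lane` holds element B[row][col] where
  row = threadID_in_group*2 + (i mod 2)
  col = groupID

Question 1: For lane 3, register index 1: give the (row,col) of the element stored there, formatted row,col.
3: grp=0,tig=3
[1] (3*2+1,0) = (7,0)

7,0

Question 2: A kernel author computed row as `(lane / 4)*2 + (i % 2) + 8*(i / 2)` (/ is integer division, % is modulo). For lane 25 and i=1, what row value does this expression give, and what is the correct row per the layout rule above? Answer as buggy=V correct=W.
`(lane / 4)*2 + (i % 2) + 8*(i / 2)`[25,1]->13
lane 25->25/4=6, 25 mod 4=1
i=1  r:2·1+1->3  c:6
row: 13 vs 3

buggy=13 correct=3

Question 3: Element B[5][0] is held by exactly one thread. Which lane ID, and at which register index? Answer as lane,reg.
c: 0->gid=0  r: 5->tid=2,i&1=1
L=0*4+2=2  i=1=1

2,1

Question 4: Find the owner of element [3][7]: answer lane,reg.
c=7→G=7  r=3→T=1,p=1
L=7*4+1=29  i=1=1

29,1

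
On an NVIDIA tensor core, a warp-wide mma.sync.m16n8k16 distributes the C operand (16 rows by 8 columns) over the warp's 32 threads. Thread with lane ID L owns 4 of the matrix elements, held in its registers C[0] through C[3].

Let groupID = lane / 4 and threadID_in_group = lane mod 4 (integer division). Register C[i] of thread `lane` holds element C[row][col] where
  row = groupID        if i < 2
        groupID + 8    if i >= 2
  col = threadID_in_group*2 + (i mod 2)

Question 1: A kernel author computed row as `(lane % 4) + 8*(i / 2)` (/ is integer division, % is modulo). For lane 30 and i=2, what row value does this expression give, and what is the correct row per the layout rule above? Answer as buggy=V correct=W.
buggy=10 correct=15

`(lane % 4) + 8*(i / 2)`[30,2]→10
L=30→G=30>>2=7, T=30&3=2
[2]→row 7+8=15  col 2·2+0=4
row: 10 vs 15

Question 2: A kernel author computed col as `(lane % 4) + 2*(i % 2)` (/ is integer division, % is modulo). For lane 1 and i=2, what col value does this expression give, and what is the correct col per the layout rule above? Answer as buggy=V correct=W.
`(lane % 4) + 2*(i % 2)`[1,2]->1
L=1->gid=1>>2=0, tid=1&3=1
[2]->row 0+8=8  col 1·2+0=2
col: 1 vs 2

buggy=1 correct=2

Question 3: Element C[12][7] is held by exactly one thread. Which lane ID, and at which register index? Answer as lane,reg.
r=12⇒gr=4,Rb=1  c=7⇒th=3,odd=1
L=4*4+3=19  i=1*2+1=3

19,3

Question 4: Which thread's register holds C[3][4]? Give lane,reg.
14,0

r=3⇒gr=3,Rb=0  c=4⇒th=2,odd=0
L=3*4+2=14  i=0*2+0=0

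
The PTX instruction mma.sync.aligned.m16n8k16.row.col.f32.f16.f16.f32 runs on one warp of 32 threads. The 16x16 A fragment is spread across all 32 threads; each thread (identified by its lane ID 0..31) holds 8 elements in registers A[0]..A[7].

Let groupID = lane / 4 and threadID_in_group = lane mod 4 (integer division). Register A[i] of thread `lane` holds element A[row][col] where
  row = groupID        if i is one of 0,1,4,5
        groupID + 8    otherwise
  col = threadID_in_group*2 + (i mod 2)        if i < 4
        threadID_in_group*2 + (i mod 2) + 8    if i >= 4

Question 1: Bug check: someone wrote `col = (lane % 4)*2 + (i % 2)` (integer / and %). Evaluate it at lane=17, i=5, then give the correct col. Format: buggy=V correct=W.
`(lane % 4)*2 + (i % 2)`[17,5]→3
lane 17→17/4=4, 17 mod 4=1
i=5  r:4+0→4  c:2·1+1+8→11
col: 3 vs 11

buggy=3 correct=11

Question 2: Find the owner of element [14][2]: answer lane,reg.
r=14->g=6,rb=1  c=2->cb=0,t=1,b0=0
L=6*4+1=25  i=0*4+1*2+0=2

25,2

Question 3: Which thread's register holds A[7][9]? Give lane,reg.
28,5

r: 7->gid=7,r8=0  c: 9->c8=1,tid=0,i&1=1
L=7*4+0=28  i=1*4+0*2+1=5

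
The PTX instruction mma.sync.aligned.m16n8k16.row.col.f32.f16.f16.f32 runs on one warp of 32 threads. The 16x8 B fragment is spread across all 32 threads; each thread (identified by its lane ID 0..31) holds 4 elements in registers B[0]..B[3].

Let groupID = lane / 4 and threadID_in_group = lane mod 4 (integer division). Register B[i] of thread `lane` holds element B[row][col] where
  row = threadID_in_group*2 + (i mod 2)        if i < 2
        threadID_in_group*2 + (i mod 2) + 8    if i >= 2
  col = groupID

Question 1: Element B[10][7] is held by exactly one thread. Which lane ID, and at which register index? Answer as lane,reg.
29,2

c=7->g=7  r=10->rb=1,t=1,b0=0
L=7*4+1=29  i=1*2+0=2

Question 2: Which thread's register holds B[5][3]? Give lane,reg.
c=3→G=3  r=5→rhi=0,T=2,p=1
L=3*4+2=14  i=0*2+1=1

14,1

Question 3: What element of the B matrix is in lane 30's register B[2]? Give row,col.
12,7

lane 30->30/4=7, 30 mod 4=2
i=2  r:2·2+0+8->12  c:7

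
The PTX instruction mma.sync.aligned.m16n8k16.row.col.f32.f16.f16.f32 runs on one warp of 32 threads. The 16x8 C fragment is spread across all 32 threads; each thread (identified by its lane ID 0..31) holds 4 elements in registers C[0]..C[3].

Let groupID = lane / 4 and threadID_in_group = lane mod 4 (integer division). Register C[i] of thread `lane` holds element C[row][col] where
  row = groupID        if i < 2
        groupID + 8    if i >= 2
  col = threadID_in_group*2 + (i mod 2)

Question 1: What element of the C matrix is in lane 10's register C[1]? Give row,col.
2,5

lane 10->10/4=2, 10 mod 4=2
i=1  r:2+0->2  c:2·2+1->5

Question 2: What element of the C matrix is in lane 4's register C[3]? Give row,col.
9,1

4: gr=1,th=0
[3] (1+8,0*2+1) = (9,1)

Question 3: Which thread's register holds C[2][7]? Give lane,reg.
r:2=>grp=2,rB=0  c:7=>tig=3,lo=1
L=2*4+3=11  i=0*2+1=1

11,1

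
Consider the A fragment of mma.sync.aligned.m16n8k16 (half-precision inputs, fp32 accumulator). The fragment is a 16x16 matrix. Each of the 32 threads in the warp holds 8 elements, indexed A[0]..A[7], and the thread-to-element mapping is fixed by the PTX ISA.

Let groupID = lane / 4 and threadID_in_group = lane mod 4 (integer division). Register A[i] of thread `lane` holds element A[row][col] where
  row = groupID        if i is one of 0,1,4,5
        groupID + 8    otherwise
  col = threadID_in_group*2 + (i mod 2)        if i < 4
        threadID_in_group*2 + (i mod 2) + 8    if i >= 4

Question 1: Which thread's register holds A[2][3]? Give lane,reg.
9,1

r=2⇒gr=2,Rb=0  c=3⇒Cb=0,th=1,odd=1
L=2*4+1=9  i=0*4+0*2+1=1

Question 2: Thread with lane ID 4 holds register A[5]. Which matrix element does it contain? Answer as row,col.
1,9

L=4→G=4>>2=1, T=4&3=0
[5]→row 1+0=1  col 0·2+1+8=9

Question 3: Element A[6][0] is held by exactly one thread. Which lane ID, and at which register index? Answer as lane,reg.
24,0

r:6=>grp=6,rB=0  c:0=>cB=0,tig=0,lo=0
L=6*4+0=24  i=0*4+0*2+0=0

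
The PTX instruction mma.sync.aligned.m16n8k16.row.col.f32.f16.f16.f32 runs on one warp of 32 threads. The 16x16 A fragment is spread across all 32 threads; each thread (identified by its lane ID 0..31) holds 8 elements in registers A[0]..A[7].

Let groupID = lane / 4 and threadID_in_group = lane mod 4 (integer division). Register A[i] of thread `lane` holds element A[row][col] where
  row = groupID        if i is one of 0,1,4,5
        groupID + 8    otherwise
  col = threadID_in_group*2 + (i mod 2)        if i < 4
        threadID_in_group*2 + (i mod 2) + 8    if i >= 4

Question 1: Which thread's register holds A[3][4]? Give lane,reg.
14,0

r:3=>grp=3,rB=0  c:4=>cB=0,tig=2,lo=0
L=3*4+2=14  i=0*4+0*2+0=0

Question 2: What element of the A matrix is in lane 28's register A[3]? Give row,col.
L=28→G=28>>2=7, T=28&3=0
[3]→row 7+8=15  col 0·2+1+0=1

15,1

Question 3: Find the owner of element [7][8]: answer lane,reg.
28,4

r=7⇒gr=7,Rb=0  c=8⇒Cb=1,th=0,odd=0
L=7*4+0=28  i=1*4+0*2+0=4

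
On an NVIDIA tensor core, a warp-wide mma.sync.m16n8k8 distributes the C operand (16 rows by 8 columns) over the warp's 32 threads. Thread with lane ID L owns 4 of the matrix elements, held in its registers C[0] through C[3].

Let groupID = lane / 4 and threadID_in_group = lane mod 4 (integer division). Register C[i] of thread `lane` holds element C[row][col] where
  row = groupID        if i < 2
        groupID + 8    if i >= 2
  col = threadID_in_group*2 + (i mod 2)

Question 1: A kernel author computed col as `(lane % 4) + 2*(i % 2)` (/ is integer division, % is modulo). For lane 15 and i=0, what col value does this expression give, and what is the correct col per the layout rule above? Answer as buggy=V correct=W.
buggy=3 correct=6

`(lane % 4) + 2*(i % 2)`[15,0]→3
lane 15: G=3 (15/4), T=3 (15%4)
i=0: r=3+0=3, c=3*2+0=6
col: 3 vs 6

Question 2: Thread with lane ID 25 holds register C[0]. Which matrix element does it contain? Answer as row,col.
L=25⇒gr=25>>2=6, th=25&3=1
[0]⇒row 6+0=6  col 1·2+0=2

6,2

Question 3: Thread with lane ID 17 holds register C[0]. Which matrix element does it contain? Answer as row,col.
L=17->gid=17>>2=4, tid=17&3=1
[0]->row 4+0=4  col 1·2+0=2

4,2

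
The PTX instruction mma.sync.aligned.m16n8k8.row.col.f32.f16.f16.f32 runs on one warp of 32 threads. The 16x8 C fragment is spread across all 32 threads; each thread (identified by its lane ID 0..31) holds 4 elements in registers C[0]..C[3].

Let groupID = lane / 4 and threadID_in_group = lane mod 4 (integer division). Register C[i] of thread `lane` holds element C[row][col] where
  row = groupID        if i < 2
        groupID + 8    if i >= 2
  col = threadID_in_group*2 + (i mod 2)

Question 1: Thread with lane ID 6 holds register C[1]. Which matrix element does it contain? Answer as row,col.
lane 6: G=1 (6/4), T=2 (6%4)
i=1: r=1+0=1, c=2*2+1=5

1,5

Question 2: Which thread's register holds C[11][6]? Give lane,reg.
15,2

r:11=>grp=3,rB=1  c:6=>tig=3,lo=0
L=3*4+3=15  i=1*2+0=2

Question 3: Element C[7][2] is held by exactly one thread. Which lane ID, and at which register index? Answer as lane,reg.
r:7=>grp=7,rB=0  c:2=>tig=1,lo=0
L=7*4+1=29  i=0*2+0=0

29,0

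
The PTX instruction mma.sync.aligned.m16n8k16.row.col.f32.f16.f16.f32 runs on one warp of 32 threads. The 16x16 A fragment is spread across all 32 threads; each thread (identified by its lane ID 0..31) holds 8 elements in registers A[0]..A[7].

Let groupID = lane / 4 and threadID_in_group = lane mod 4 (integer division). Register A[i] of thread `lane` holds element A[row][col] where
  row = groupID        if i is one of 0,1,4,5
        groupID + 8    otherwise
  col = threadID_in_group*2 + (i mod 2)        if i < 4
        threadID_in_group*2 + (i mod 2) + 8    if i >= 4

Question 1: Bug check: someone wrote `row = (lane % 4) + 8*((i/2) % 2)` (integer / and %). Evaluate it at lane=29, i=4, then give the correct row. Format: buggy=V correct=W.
buggy=1 correct=7

`(lane % 4) + 8*((i/2) % 2)`[29,4]⇒1
29: gr=7,th=1
[4] (7+0,1*2+0+8) = (7,10)
row: 1 vs 7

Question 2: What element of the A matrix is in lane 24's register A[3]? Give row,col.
14,1

lane 24=>24/4=6, 24 mod 4=0
i=3  r:6+8=>14  c:2·0+1+0=>1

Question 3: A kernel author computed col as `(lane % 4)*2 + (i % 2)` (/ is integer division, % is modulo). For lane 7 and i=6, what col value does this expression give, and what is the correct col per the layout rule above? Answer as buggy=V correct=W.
`(lane % 4)*2 + (i % 2)`[7,6]->6
L=7->g=7>>2=1, t=7&3=3
[6]->row 1+8=9  col 3·2+0+8=14
col: 6 vs 14

buggy=6 correct=14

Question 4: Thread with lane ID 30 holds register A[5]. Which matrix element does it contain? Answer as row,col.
7,13

lane 30: G=7 (30/4), T=2 (30%4)
i=5: r=7+0=7, c=2*2+1+8=13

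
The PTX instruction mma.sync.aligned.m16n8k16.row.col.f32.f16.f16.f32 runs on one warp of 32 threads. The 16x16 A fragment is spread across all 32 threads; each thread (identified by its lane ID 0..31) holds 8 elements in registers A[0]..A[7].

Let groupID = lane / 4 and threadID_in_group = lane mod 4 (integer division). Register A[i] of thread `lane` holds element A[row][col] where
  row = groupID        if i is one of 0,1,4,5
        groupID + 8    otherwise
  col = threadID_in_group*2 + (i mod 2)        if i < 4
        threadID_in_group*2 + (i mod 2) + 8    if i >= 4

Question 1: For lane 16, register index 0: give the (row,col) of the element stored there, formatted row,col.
lane 16: gr=4 (16/4), th=0 (16%4)
i=0: r=4+0=4, c=0*2+0+0=0

4,0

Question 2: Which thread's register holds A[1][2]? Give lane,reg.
r:1=>grp=1,rB=0  c:2=>cB=0,tig=1,lo=0
L=1*4+1=5  i=0*4+0*2+0=0

5,0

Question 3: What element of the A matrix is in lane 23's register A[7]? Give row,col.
lane 23: gr=5 (23/4), th=3 (23%4)
i=7: r=5+8=13, c=3*2+1+8=15

13,15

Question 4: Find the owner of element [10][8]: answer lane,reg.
8,6

r=10⇒gr=2,Rb=1  c=8⇒Cb=1,th=0,odd=0
L=2*4+0=8  i=1*4+1*2+0=6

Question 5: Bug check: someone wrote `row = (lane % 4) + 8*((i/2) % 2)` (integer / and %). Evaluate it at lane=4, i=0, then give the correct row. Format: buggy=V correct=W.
`(lane % 4) + 8*((i/2) % 2)`[4,0]=>0
lane 4=>4/4=1, 4 mod 4=0
i=0  r:1+0=>1  c:2·0+0+0=>0
row: 0 vs 1

buggy=0 correct=1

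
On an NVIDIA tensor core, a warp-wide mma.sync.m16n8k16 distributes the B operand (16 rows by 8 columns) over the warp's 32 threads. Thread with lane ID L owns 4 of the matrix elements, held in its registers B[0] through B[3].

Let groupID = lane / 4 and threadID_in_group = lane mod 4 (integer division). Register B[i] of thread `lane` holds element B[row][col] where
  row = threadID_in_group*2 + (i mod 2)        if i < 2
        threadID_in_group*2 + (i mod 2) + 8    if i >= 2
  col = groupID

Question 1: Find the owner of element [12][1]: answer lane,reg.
6,2

c: 1->gid=1  r: 12->r8=1,tid=2,i&1=0
L=1*4+2=6  i=1*2+0=2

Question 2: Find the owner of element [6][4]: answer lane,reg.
c=4⇒gr=4  r=6⇒Rb=0,th=3,odd=0
L=4*4+3=19  i=0*2+0=0

19,0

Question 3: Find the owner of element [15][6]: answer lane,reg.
27,3

c=6→G=6  r=15→rhi=1,T=3,p=1
L=6*4+3=27  i=1*2+1=3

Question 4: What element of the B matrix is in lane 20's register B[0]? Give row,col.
0,5

lane 20→20/4=5, 20 mod 4=0
i=0  r:2·0+0+0→0  c:5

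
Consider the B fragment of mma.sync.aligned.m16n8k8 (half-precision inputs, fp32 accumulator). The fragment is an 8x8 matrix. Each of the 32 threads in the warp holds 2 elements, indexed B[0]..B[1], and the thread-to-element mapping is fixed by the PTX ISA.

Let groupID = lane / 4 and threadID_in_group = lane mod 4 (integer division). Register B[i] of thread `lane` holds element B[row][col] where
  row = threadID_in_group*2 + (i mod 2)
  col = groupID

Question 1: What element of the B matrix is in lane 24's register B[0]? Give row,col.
lane 24->24/4=6, 24 mod 4=0
i=0  r:2·0+0->0  c:6

0,6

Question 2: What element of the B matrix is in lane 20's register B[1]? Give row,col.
20: grp=5,tig=0
[1] (0*2+1,5) = (1,5)

1,5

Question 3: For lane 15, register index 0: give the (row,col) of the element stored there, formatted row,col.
6,3

15: g=3,t=3
[0] (3*2+0,3) = (6,3)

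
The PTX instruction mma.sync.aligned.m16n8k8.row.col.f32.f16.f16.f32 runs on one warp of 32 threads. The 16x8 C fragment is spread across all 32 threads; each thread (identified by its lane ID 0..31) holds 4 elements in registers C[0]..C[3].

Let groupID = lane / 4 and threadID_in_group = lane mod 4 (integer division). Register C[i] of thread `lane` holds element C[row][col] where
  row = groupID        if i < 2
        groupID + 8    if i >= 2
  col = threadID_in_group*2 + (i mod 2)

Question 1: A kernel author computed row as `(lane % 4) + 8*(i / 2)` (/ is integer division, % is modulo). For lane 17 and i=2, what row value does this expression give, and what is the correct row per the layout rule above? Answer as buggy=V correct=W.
`(lane % 4) + 8*(i / 2)`[17,2]→9
L=17→G=17>>2=4, T=17&3=1
[2]→row 4+8=12  col 1·2+0=2
row: 9 vs 12

buggy=9 correct=12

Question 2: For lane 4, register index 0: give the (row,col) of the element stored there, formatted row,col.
1,0

L=4->g=4>>2=1, t=4&3=0
[0]->row 1+0=1  col 0·2+0=0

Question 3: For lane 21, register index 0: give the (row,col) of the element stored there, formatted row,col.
5,2

lane 21: g=5 (21/4), t=1 (21%4)
i=0: r=5+0=5, c=1*2+0=2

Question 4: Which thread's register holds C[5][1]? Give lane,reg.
20,1

r=5→G=5,rhi=0  c=1→T=0,p=1
L=5*4+0=20  i=0*2+1=1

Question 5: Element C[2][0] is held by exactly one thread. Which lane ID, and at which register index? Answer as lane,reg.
8,0

r=2⇒gr=2,Rb=0  c=0⇒th=0,odd=0
L=2*4+0=8  i=0*2+0=0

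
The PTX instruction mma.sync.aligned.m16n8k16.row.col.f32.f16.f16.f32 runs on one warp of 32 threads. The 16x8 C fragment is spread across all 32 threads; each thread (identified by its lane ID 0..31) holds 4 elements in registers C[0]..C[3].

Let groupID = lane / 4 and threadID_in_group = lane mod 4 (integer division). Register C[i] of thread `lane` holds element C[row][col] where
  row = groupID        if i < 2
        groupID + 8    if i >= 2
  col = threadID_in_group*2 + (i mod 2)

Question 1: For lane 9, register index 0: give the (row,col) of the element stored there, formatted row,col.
2,2

L=9->g=9>>2=2, t=9&3=1
[0]->row 2+0=2  col 1·2+0=2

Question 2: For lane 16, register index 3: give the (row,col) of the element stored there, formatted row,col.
12,1

16: gid=4,tid=0
[3] (4+8,0*2+1) = (12,1)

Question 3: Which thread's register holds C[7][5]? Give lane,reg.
30,1

r=7→G=7,rhi=0  c=5→T=2,p=1
L=7*4+2=30  i=0*2+1=1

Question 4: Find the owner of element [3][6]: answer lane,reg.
15,0

r:3=>grp=3,rB=0  c:6=>tig=3,lo=0
L=3*4+3=15  i=0*2+0=0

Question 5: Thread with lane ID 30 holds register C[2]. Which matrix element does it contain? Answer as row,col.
L=30->gid=30>>2=7, tid=30&3=2
[2]->row 7+8=15  col 2·2+0=4

15,4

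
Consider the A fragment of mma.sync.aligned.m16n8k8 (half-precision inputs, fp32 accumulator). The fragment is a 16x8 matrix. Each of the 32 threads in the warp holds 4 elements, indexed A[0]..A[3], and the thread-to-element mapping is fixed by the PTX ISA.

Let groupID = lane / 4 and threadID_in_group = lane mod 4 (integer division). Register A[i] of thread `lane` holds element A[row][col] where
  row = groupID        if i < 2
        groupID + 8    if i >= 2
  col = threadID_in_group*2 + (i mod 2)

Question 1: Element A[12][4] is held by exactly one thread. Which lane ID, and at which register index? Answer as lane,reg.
r: 12->gid=4,r8=1  c: 4->tid=2,i&1=0
L=4*4+2=18  i=1*2+0=2

18,2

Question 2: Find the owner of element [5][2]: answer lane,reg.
r=5⇒gr=5,Rb=0  c=2⇒th=1,odd=0
L=5*4+1=21  i=0*2+0=0

21,0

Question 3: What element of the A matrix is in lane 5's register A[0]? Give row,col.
lane 5->5/4=1, 5 mod 4=1
i=0  r:1+0->1  c:2·1+0->2

1,2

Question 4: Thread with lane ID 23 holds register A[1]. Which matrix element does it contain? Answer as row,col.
L=23->gid=23>>2=5, tid=23&3=3
[1]->row 5+0=5  col 3·2+1=7

5,7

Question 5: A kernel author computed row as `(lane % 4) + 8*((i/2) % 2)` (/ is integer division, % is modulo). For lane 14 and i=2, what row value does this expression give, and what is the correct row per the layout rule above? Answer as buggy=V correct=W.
`(lane % 4) + 8*((i/2) % 2)`[14,2]->10
lane 14->14/4=3, 14 mod 4=2
i=2  r:3+8->11  c:2·2+0->4
row: 10 vs 11

buggy=10 correct=11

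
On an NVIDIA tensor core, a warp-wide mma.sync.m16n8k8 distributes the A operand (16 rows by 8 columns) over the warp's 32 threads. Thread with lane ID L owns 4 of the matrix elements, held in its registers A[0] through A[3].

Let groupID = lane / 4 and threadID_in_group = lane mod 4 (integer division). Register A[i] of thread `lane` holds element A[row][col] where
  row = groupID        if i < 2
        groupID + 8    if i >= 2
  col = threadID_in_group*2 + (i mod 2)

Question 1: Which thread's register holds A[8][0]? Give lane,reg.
0,2

r=8⇒gr=0,Rb=1  c=0⇒th=0,odd=0
L=0*4+0=0  i=1*2+0=2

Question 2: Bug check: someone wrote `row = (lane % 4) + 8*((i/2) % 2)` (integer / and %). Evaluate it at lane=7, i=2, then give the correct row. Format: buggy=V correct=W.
`(lane % 4) + 8*((i/2) % 2)`[7,2]→11
lane 7: G=1 (7/4), T=3 (7%4)
i=2: r=1+8=9, c=3*2+0=6
row: 11 vs 9

buggy=11 correct=9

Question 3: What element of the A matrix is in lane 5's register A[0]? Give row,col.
1,2

lane 5⇒5/4=1, 5 mod 4=1
i=0  r:1+0⇒1  c:2·1+0⇒2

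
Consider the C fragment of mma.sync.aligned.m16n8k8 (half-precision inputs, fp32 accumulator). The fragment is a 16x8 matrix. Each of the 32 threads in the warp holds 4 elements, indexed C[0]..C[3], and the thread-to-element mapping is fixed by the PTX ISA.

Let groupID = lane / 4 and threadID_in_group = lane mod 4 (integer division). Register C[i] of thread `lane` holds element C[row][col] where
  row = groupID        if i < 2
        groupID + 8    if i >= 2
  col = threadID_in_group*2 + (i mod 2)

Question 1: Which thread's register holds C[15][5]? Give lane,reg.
r=15⇒gr=7,Rb=1  c=5⇒th=2,odd=1
L=7*4+2=30  i=1*2+1=3

30,3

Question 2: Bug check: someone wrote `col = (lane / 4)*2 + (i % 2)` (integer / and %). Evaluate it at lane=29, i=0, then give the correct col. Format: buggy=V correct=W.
buggy=14 correct=2

`(lane / 4)*2 + (i % 2)`[29,0]→14
29: G=7,T=1
[0] (7+0,1*2+0) = (7,2)
col: 14 vs 2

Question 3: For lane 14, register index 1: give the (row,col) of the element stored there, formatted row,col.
3,5

14: grp=3,tig=2
[1] (3+0,2*2+1) = (3,5)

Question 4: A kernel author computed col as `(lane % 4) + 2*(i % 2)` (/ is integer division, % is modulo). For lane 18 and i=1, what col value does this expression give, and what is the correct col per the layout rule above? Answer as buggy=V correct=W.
buggy=4 correct=5

`(lane % 4) + 2*(i % 2)`[18,1]->4
lane 18->18/4=4, 18 mod 4=2
i=1  r:4+0->4  c:2·2+1->5
col: 4 vs 5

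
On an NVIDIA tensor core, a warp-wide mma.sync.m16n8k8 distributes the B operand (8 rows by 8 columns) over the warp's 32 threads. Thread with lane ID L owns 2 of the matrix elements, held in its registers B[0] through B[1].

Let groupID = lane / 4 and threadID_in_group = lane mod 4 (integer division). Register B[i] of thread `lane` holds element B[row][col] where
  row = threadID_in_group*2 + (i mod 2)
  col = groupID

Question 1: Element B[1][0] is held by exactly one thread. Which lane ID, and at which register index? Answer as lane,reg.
c=0→G=0  r=1→T=0,p=1
L=0*4+0=0  i=1=1

0,1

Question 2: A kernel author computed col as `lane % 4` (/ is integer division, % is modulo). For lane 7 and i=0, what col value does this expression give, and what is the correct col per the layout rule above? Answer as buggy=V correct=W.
`lane % 4`[7,0]=>3
lane 7: grp=1 (7/4), tig=3 (7%4)
i=0: r=3*2+0=6, c=grp=1
col: 3 vs 1

buggy=3 correct=1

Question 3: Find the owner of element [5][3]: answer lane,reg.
c=3->g=3  r=5->t=2,b0=1
L=3*4+2=14  i=1=1

14,1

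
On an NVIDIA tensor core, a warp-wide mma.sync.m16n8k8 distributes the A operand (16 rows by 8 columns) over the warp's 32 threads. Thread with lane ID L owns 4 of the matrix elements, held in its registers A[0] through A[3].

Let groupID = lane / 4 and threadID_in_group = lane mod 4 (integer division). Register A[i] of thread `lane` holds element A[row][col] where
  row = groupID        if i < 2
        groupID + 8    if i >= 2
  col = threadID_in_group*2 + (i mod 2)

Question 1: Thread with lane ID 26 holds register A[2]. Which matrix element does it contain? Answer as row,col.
14,4

lane 26: G=6 (26/4), T=2 (26%4)
i=2: r=6+8=14, c=2*2+0=4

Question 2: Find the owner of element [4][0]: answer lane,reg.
r:4=>grp=4,rB=0  c:0=>tig=0,lo=0
L=4*4+0=16  i=0*2+0=0

16,0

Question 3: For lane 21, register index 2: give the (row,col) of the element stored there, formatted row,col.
13,2

lane 21: grp=5 (21/4), tig=1 (21%4)
i=2: r=5+8=13, c=1*2+0=2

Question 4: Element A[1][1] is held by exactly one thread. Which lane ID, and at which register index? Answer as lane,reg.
4,1

r: 1->gid=1,r8=0  c: 1->tid=0,i&1=1
L=1*4+0=4  i=0*2+1=1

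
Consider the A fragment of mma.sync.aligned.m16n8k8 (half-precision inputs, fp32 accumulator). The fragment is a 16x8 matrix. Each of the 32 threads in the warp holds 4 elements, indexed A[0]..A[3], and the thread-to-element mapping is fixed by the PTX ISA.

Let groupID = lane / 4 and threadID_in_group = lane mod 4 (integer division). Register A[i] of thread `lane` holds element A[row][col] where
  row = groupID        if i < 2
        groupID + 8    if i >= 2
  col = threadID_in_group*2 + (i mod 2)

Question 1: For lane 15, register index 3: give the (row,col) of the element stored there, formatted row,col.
11,7

lane 15: gr=3 (15/4), th=3 (15%4)
i=3: r=3+8=11, c=3*2+1=7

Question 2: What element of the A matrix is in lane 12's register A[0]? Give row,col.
12: G=3,T=0
[0] (3+0,0*2+0) = (3,0)

3,0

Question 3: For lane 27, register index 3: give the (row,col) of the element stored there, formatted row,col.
27: G=6,T=3
[3] (6+8,3*2+1) = (14,7)

14,7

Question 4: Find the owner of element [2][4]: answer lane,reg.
10,0

r: 2->gid=2,r8=0  c: 4->tid=2,i&1=0
L=2*4+2=10  i=0*2+0=0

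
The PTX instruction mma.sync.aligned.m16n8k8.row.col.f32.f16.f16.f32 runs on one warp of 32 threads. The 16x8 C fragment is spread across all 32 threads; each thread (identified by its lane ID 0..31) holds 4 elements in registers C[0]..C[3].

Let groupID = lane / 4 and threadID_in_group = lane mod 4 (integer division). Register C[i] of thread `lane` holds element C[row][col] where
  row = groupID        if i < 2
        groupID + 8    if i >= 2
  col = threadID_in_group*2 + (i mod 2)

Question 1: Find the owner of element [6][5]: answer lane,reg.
26,1

r=6⇒gr=6,Rb=0  c=5⇒th=2,odd=1
L=6*4+2=26  i=0*2+1=1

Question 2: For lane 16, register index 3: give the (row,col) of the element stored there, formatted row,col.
12,1

lane 16⇒16/4=4, 16 mod 4=0
i=3  r:4+8⇒12  c:2·0+1⇒1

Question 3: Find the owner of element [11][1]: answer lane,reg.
12,3

r=11->g=3,rb=1  c=1->t=0,b0=1
L=3*4+0=12  i=1*2+1=3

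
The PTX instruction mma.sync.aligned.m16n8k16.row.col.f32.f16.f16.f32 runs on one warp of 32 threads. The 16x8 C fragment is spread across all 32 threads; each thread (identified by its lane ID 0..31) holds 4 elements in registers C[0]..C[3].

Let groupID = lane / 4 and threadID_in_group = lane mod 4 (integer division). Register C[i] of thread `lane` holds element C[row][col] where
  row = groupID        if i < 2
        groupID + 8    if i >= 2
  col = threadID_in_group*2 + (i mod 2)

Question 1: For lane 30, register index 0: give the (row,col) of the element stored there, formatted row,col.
7,4

L=30→G=30>>2=7, T=30&3=2
[0]→row 7+0=7  col 2·2+0=4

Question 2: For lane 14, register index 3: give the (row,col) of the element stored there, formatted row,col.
11,5

14: G=3,T=2
[3] (3+8,2*2+1) = (11,5)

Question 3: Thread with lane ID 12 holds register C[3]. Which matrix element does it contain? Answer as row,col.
12: G=3,T=0
[3] (3+8,0*2+1) = (11,1)

11,1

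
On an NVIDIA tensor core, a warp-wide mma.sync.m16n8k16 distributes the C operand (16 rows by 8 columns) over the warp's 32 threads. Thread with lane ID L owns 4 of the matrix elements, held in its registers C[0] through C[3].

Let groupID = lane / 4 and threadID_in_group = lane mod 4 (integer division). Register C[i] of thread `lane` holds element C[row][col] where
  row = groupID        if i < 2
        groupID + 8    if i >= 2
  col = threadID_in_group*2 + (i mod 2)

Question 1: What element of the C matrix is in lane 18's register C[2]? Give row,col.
lane 18⇒18/4=4, 18 mod 4=2
i=2  r:4+8⇒12  c:2·2+0⇒4

12,4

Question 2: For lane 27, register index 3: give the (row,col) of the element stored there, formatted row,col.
14,7

lane 27: grp=6 (27/4), tig=3 (27%4)
i=3: r=6+8=14, c=3*2+1=7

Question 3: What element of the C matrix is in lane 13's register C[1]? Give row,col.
lane 13→13/4=3, 13 mod 4=1
i=1  r:3+0→3  c:2·1+1→3

3,3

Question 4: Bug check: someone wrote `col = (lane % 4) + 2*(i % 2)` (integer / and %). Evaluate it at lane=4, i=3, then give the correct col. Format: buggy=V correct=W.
buggy=2 correct=1

`(lane % 4) + 2*(i % 2)`[4,3]→2
lane 4: G=1 (4/4), T=0 (4%4)
i=3: r=1+8=9, c=0*2+1=1
col: 2 vs 1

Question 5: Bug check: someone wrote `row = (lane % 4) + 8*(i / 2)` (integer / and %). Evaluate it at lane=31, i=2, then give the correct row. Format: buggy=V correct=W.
buggy=11 correct=15

`(lane % 4) + 8*(i / 2)`[31,2]→11
lane 31→31/4=7, 31 mod 4=3
i=2  r:7+8→15  c:2·3+0→6
row: 11 vs 15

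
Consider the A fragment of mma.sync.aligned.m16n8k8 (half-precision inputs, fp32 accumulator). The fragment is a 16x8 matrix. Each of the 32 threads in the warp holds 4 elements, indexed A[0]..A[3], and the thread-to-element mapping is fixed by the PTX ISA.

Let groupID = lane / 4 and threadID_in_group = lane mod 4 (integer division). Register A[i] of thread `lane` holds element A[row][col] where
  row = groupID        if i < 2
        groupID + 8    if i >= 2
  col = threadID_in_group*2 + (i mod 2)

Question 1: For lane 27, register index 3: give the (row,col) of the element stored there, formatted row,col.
L=27→G=27>>2=6, T=27&3=3
[3]→row 6+8=14  col 3·2+1=7

14,7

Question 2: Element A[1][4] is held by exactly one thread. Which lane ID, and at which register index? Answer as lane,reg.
r:1=>grp=1,rB=0  c:4=>tig=2,lo=0
L=1*4+2=6  i=0*2+0=0

6,0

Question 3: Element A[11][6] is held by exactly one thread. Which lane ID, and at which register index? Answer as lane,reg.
r=11->g=3,rb=1  c=6->t=3,b0=0
L=3*4+3=15  i=1*2+0=2

15,2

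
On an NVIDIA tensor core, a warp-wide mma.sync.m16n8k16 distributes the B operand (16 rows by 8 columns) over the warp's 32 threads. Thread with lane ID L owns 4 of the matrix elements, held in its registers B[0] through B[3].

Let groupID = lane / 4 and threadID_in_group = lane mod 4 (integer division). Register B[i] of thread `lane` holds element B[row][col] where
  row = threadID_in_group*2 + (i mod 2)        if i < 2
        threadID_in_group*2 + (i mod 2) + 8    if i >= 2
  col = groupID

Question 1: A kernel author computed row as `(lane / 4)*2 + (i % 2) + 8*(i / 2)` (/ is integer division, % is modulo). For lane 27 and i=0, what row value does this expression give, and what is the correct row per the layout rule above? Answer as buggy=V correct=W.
buggy=12 correct=6

`(lane / 4)*2 + (i % 2) + 8*(i / 2)`[27,0]⇒12
L=27⇒gr=27>>2=6, th=27&3=3
[0]⇒row 3·2+0+0=6  col gr=6
row: 12 vs 6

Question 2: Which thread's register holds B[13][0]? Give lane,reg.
c=0⇒gr=0  r=13⇒Rb=1,th=2,odd=1
L=0*4+2=2  i=1*2+1=3

2,3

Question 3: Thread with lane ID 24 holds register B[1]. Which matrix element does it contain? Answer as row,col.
1,6

lane 24: grp=6 (24/4), tig=0 (24%4)
i=1: r=0*2+1+0=1, c=grp=6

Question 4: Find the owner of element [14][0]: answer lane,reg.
c=0→G=0  r=14→rhi=1,T=3,p=0
L=0*4+3=3  i=1*2+0=2

3,2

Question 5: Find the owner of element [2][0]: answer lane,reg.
1,0

c=0->g=0  r=2->rb=0,t=1,b0=0
L=0*4+1=1  i=0*2+0=0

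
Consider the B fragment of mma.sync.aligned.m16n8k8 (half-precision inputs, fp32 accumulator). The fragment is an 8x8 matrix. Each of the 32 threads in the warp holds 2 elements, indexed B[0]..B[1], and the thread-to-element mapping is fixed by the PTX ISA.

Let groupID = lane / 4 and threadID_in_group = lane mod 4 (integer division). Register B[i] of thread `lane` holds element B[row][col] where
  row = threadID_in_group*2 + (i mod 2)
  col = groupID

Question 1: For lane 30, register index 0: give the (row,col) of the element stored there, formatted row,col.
4,7

L=30->g=30>>2=7, t=30&3=2
[0]->row 2·2+0=4  col g=7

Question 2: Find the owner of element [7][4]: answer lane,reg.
c:4=>grp=4  r:7=>tig=3,lo=1
L=4*4+3=19  i=1=1

19,1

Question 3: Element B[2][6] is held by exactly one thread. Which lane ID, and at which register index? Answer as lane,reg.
c=6→G=6  r=2→T=1,p=0
L=6*4+1=25  i=0=0

25,0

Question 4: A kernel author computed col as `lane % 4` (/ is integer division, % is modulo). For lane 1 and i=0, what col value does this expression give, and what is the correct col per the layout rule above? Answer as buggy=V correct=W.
`lane % 4`[1,0]→1
1: G=0,T=1
[0] (1*2+0,0) = (2,0)
col: 1 vs 0

buggy=1 correct=0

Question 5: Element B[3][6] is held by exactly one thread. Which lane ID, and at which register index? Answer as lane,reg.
c:6=>grp=6  r:3=>tig=1,lo=1
L=6*4+1=25  i=1=1

25,1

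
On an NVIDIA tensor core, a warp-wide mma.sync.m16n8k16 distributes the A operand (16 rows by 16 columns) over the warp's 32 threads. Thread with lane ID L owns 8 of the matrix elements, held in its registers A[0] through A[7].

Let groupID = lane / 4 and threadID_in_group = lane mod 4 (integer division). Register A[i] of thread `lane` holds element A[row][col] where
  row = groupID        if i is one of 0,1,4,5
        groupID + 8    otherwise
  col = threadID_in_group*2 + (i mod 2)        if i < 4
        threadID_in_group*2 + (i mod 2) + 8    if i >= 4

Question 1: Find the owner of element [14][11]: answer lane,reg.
25,7

r=14->g=6,rb=1  c=11->cb=1,t=1,b0=1
L=6*4+1=25  i=1*4+1*2+1=7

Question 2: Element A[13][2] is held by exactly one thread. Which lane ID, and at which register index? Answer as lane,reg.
r: 13->gid=5,r8=1  c: 2->c8=0,tid=1,i&1=0
L=5*4+1=21  i=0*4+1*2+0=2

21,2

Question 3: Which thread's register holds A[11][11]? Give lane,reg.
13,7

r: 11->gid=3,r8=1  c: 11->c8=1,tid=1,i&1=1
L=3*4+1=13  i=1*4+1*2+1=7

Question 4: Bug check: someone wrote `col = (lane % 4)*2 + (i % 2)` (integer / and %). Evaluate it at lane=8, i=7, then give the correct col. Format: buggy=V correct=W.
`(lane % 4)*2 + (i % 2)`[8,7]->1
L=8->gid=8>>2=2, tid=8&3=0
[7]->row 2+8=10  col 0·2+1+8=9
col: 1 vs 9

buggy=1 correct=9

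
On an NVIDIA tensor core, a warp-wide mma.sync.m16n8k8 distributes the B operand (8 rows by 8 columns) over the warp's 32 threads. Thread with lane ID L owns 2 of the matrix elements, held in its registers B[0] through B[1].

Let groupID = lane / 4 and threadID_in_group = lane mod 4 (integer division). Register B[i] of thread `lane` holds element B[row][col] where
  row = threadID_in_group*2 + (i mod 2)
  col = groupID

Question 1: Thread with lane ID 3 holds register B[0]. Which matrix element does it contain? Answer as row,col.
6,0

lane 3→3/4=0, 3 mod 4=3
i=0  r:2·3+0→6  c:0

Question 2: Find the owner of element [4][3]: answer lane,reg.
c=3⇒gr=3  r=4⇒th=2,odd=0
L=3*4+2=14  i=0=0

14,0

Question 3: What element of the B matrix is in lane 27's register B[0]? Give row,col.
lane 27: g=6 (27/4), t=3 (27%4)
i=0: r=3*2+0=6, c=g=6

6,6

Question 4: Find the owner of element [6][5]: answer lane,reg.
c=5->g=5  r=6->t=3,b0=0
L=5*4+3=23  i=0=0

23,0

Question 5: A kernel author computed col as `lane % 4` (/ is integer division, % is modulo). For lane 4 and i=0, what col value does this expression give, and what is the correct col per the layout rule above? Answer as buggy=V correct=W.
buggy=0 correct=1

`lane % 4`[4,0]->0
lane 4: gid=1 (4/4), tid=0 (4%4)
i=0: r=0*2+0=0, c=gid=1
col: 0 vs 1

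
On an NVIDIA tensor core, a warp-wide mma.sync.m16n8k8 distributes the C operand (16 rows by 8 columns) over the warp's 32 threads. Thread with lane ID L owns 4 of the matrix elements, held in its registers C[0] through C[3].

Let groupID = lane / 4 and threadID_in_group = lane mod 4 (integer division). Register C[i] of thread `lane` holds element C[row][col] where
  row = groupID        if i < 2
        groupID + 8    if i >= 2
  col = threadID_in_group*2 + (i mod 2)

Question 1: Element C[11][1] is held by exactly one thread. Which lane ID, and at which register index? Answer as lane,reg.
12,3

r=11→G=3,rhi=1  c=1→T=0,p=1
L=3*4+0=12  i=1*2+1=3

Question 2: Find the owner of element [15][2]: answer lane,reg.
r=15->g=7,rb=1  c=2->t=1,b0=0
L=7*4+1=29  i=1*2+0=2

29,2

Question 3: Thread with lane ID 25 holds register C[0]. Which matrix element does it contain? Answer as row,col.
L=25⇒gr=25>>2=6, th=25&3=1
[0]⇒row 6+0=6  col 1·2+0=2

6,2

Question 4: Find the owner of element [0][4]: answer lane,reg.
r=0⇒gr=0,Rb=0  c=4⇒th=2,odd=0
L=0*4+2=2  i=0*2+0=0

2,0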